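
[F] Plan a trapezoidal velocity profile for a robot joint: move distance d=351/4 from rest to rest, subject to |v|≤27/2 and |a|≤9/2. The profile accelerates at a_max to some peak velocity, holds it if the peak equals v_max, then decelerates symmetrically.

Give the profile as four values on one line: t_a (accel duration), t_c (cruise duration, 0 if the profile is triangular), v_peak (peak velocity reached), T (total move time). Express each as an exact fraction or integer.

vₘ²/aₘ = (27/2)²/(9/2) = 81/2
351/4 ≥ 81/2 ⇒ cruise phase
t_a = (27/2)/(9/2) = 3; v_peak = 27/2
d_cruise = 351/4 − 81/2 = 189/4; t_c = (189/4)/(27/2) = 7/2
T = 2·3 + 7/2 = 19/2

t_a=3 t_c=7/2 v_peak=27/2 T=19/2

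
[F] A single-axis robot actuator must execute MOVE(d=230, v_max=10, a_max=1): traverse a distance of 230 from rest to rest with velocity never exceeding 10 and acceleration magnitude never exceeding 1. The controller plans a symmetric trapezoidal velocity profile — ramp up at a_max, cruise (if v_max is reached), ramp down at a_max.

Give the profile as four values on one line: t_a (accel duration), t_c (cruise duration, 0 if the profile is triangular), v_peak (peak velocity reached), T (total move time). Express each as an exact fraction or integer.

v_max²/a_max = 10²/1 = 100
230 ≥ 100 ⇒ cruise phase
t_a = 10/1 = 10; v_peak = 10
d_cruise = 230 − 100 = 130; t_c = 130/10 = 13
T = 2·10 + 13 = 33

t_a=10 t_c=13 v_peak=10 T=33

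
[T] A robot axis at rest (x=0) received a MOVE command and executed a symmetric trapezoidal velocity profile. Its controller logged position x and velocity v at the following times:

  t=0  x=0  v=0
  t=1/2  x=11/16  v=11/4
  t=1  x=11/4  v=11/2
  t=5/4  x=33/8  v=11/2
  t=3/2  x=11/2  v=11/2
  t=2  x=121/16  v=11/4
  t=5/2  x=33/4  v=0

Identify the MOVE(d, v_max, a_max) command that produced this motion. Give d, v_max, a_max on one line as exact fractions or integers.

final state: t=5/2, x=33/4, v=0 → d = 33/4
a_max = (11/4−0)/(1/2−0) = 11/2
max v = 11/2 over t∈[1,3/2] → v_max = 11/2
check: 11/2·(1+1/2) = 33/4 ✓

d=33/4 v_max=11/2 a_max=11/2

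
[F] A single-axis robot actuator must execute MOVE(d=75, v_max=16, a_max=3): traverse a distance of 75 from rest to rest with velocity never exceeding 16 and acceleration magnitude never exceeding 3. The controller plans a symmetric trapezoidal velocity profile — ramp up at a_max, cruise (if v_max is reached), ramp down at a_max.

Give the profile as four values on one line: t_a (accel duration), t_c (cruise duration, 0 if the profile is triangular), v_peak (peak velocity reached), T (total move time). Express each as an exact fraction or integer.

t_a=5 t_c=0 v_peak=15 T=10

v_max²/a_max = 16²/3 = 256/3
75 < 256/3 → triangular
v_peak = √(75·3) = √225 = 15
t_a = 15/3 = 5; t_c = 0
T = 2·5 = 10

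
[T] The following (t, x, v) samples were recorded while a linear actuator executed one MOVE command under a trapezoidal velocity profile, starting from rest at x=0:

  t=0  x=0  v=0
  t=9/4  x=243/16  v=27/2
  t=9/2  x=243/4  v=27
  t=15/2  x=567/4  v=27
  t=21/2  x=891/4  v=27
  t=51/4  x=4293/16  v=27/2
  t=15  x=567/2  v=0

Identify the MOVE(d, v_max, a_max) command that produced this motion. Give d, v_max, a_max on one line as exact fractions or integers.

final state: t=15, x=567/2, v=0 → d = 567/2
a_max = (27/2−0)/(9/4−0) = 6
max v = 27 over t∈[9/2,21/2] → v_max = 27
check: 27·(9/2+6) = 567/2 ✓

d=567/2 v_max=27 a_max=6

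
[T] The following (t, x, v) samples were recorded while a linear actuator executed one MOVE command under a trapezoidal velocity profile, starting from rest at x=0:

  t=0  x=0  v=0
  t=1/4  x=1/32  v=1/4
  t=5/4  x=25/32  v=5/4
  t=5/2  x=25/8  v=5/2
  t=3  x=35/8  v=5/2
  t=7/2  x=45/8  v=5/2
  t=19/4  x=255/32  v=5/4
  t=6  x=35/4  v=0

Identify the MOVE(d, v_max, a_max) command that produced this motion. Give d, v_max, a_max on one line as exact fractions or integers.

d=35/4 v_max=5/2 a_max=1

final state: t=6, x=35/4, v=0 → d = 35/4
a_max = (1/4−0)/(1/4−0) = 1
max v = 5/2 over t∈[5/2,7/2] → v_max = 5/2
check: 5/2·(5/2+1) = 35/4 ✓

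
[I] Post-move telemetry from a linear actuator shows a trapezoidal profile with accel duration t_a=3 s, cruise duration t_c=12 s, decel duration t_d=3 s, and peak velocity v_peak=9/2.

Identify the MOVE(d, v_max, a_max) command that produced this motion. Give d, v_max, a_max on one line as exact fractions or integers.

a_max = (9/2)/3 = 3/2
d_a = ½·9/2·3 = 27/4; d_c = 9/2·12 = 54
d = 2·27/4 + 54 = 135/2
t_c = 12 > 0 → v_max = v_peak = 9/2

d=135/2 v_max=9/2 a_max=3/2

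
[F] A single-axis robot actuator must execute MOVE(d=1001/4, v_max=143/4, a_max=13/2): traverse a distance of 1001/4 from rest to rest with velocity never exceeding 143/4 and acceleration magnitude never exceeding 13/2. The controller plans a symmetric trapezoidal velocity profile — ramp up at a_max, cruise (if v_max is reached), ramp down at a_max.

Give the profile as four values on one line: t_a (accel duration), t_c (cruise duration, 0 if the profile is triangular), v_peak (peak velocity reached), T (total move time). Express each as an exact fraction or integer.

t_a=11/2 t_c=3/2 v_peak=143/4 T=25/2

v_max²/a_max = (143/4)²/(13/2) = 1573/8
1001/4 ≥ 1573/8 so v_max reached
t_a = (143/4)/(13/2) = 11/2; v_peak = 143/4
d_cruise = 1001/4 − 1573/8 = 429/8; t_c = (429/8)/(143/4) = 3/2
T = 2·11/2 + 3/2 = 25/2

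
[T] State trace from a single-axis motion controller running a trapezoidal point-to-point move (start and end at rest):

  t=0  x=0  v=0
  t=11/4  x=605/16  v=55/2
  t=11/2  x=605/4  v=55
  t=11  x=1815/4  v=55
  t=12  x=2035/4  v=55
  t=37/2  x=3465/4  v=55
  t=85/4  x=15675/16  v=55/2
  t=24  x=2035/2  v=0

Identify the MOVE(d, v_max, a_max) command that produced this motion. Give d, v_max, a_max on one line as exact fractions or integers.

d=2035/2 v_max=55 a_max=10

final state: t=24, x=2035/2, v=0 → d = 2035/2
a_max = (55/2−0)/(11/4−0) = 10
max v = 55 over t∈[11/2,37/2] → v_max = 55
check: 55·(11/2+13) = 2035/2 ✓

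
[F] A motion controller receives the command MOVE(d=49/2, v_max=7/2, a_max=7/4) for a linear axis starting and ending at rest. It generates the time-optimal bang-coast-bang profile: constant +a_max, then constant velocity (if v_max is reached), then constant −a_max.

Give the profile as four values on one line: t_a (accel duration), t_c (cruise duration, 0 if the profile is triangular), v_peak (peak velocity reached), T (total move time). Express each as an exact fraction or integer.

vₘ²/aₘ = (7/2)²/(7/4) = 7
49/2 ≥ 7 ⇒ cruise phase
t_a = (7/2)/(7/4) = 2; v_peak = 7/2
d_cruise = 49/2 − 7 = 35/2; t_c = (35/2)/(7/2) = 5
T = 2·2 + 5 = 9

t_a=2 t_c=5 v_peak=7/2 T=9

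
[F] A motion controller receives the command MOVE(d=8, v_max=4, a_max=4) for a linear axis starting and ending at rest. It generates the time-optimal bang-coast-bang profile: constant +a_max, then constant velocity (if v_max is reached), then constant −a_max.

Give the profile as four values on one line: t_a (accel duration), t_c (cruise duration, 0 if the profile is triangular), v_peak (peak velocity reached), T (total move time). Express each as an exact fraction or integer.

t_a=1 t_c=1 v_peak=4 T=3

(v_max)²/a_max = 4²/4 = 4
8 ≥ 4 ⇒ cruise phase
t_a = 4/4 = 1; v_peak = 4
d_cruise = 8 − 4 = 4; t_c = 4/4 = 1
T = 2·1 + 1 = 3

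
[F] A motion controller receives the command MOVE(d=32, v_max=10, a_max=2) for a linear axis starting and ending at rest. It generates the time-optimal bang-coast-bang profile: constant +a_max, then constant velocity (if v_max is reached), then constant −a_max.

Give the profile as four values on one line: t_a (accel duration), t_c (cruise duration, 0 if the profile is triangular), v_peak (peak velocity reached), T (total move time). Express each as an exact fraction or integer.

t_a=4 t_c=0 v_peak=8 T=8

vₘ²/aₘ = 10²/2 = 50
32 < 50 ⇒ no cruise
v_peak = √(32·2) = √64 = 8
t_a = 8/2 = 4; t_c = 0
T = 2·4 = 8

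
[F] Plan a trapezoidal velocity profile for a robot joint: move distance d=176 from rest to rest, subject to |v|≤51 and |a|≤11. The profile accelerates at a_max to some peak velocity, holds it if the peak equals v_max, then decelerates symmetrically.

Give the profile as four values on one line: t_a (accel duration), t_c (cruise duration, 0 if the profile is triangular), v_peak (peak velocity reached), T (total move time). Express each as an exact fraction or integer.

vₘ²/aₘ = 51²/11 = 2601/11
176 < 2601/11 so t_c = 0
v_peak = √(176·11) = √1936 = 44
t_a = 44/11 = 4; t_c = 0
T = 2·4 = 8

t_a=4 t_c=0 v_peak=44 T=8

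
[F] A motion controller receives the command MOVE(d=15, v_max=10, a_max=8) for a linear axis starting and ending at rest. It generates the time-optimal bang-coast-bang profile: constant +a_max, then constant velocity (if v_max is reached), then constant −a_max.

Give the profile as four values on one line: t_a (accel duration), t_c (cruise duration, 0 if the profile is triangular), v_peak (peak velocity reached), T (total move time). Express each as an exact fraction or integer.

t_a=5/4 t_c=1/4 v_peak=10 T=11/4

v_max²/a_max = 10²/8 = 25/2
15 ≥ 25/2 ⇒ cruise phase
t_a = 10/8 = 5/4; v_peak = 10
d_cruise = 15 − 25/2 = 5/2; t_c = (5/2)/10 = 1/4
T = 2·5/4 + 1/4 = 11/4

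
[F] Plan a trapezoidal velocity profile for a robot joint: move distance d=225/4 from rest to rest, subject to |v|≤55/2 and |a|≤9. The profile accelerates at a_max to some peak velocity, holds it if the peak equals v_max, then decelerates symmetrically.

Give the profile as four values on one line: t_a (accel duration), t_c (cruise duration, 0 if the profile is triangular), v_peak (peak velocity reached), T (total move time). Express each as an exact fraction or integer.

t_a=5/2 t_c=0 v_peak=45/2 T=5

(v_max)²/a_max = (55/2)²/9 = 3025/36
225/4 < 3025/36 so t_c = 0
v_peak = √(225/4·9) = √(2025/4) = 45/2
t_a = (45/2)/9 = 5/2; t_c = 0
T = 2·5/2 = 5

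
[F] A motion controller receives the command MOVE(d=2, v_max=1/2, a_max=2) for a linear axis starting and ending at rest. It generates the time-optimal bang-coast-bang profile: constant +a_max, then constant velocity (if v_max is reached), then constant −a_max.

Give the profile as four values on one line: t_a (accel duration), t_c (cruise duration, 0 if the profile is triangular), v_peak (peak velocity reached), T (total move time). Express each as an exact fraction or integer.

v_max²/a_max = (1/2)²/2 = 1/8
2 ≥ 1/8 → trapezoidal
t_a = (1/2)/2 = 1/4; v_peak = 1/2
d_cruise = 2 − 1/8 = 15/8; t_c = (15/8)/(1/2) = 15/4
T = 2·1/4 + 15/4 = 17/4

t_a=1/4 t_c=15/4 v_peak=1/2 T=17/4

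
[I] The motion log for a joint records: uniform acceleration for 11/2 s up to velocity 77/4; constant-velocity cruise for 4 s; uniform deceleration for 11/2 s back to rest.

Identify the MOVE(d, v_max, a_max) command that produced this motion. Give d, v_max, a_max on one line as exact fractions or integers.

d=1463/8 v_max=77/4 a_max=7/2

a_max = (77/4)/(11/2) = 7/2
d_a = ½·77/4·11/2 = 847/16; d_c = 77/4·4 = 77
d = 2·847/16 + 77 = 1463/8
t_c = 4 > 0 ⇒ limit active, v_max = 77/4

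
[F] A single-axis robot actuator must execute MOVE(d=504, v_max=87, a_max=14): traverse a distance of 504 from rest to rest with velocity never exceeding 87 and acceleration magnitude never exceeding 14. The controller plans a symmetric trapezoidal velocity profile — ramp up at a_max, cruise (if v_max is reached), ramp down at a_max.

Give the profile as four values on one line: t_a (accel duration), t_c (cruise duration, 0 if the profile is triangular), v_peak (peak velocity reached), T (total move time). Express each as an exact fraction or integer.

v_max²/a_max = 87²/14 = 7569/14
504 < 7569/14 so t_c = 0
v_peak = √(504·14) = √7056 = 84
t_a = 84/14 = 6; t_c = 0
T = 2·6 = 12

t_a=6 t_c=0 v_peak=84 T=12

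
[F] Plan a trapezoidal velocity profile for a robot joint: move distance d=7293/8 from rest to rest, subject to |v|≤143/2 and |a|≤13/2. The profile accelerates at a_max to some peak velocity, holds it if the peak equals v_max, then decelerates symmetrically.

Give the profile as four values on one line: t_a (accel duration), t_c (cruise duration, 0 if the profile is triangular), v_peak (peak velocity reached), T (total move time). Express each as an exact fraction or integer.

(v_max)²/a_max = (143/2)²/(13/2) = 1573/2
7293/8 ≥ 1573/2 so v_max reached
t_a = (143/2)/(13/2) = 11; v_peak = 143/2
d_cruise = 7293/8 − 1573/2 = 1001/8; t_c = (1001/8)/(143/2) = 7/4
T = 2·11 + 7/4 = 95/4

t_a=11 t_c=7/4 v_peak=143/2 T=95/4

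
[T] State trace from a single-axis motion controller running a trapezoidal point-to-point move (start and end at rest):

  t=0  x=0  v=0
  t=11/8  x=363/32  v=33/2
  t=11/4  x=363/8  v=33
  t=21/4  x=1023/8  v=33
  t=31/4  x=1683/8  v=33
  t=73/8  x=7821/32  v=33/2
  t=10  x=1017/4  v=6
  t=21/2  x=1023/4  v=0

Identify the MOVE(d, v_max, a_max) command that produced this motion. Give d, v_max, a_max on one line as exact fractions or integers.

final state: t=21/2, x=1023/4, v=0 → d = 1023/4
a_max = (33/2−0)/(11/8−0) = 12
max v = 33 over t∈[11/4,31/4] → v_max = 33
check: 33·(11/4+5) = 1023/4 ✓

d=1023/4 v_max=33 a_max=12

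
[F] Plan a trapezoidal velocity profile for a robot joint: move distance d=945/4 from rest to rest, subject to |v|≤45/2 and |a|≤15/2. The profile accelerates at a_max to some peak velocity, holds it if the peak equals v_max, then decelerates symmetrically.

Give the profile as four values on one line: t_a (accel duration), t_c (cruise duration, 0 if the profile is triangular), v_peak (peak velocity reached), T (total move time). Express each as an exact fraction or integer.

vₘ²/aₘ = (45/2)²/(15/2) = 135/2
945/4 ≥ 135/2 → trapezoidal
t_a = (45/2)/(15/2) = 3; v_peak = 45/2
d_cruise = 945/4 − 135/2 = 675/4; t_c = (675/4)/(45/2) = 15/2
T = 2·3 + 15/2 = 27/2

t_a=3 t_c=15/2 v_peak=45/2 T=27/2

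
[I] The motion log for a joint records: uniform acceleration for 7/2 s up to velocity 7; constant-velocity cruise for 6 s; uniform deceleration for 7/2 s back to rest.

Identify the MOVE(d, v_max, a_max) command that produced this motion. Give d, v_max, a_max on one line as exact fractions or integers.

a_max = 7/(7/2) = 2
d_a = ½·7·7/2 = 49/4; d_c = 7·6 = 42
d = 2·49/4 + 42 = 133/2
t_c = 6 > 0 ⇒ limit active, v_max = 7

d=133/2 v_max=7 a_max=2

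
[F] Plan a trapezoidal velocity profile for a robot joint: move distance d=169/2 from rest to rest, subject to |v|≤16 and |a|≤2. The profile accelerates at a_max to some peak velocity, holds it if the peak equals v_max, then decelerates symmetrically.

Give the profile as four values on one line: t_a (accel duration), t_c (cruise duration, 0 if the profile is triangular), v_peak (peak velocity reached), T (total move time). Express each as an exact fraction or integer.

(v_max)²/a_max = 16²/2 = 128
169/2 < 128 → triangular
v_peak = √(169/2·2) = √169 = 13
t_a = 13/2; t_c = 0
T = 2·13/2 = 13

t_a=13/2 t_c=0 v_peak=13 T=13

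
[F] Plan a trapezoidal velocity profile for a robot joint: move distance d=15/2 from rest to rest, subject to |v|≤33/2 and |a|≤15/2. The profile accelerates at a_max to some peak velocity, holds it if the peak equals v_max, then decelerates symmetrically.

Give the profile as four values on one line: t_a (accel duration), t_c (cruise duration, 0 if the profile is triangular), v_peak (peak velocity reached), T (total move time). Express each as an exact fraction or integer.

t_a=1 t_c=0 v_peak=15/2 T=2

vₘ²/aₘ = (33/2)²/(15/2) = 363/10
15/2 < 363/10 ⇒ no cruise
v_peak = √(15/2·15/2) = √(225/4) = 15/2
t_a = (15/2)/(15/2) = 1; t_c = 0
T = 2·1 = 2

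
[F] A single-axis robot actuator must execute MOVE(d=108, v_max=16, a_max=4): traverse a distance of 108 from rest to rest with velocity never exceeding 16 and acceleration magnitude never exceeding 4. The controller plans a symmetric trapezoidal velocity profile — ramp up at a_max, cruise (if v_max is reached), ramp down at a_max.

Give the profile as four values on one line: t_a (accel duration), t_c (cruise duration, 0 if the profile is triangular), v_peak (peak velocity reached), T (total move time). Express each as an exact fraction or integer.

v_max²/a_max = 16²/4 = 64
108 ≥ 64 → trapezoidal
t_a = 16/4 = 4; v_peak = 16
d_cruise = 108 − 64 = 44; t_c = 44/16 = 11/4
T = 2·4 + 11/4 = 43/4

t_a=4 t_c=11/4 v_peak=16 T=43/4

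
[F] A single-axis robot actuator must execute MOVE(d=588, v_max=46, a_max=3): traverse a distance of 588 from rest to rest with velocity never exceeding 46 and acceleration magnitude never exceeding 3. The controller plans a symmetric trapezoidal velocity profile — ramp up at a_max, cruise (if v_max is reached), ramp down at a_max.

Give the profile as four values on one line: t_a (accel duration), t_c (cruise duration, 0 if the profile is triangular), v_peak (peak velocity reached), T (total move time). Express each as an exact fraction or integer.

(v_max)²/a_max = 46²/3 = 2116/3
588 < 2116/3 → triangular
v_peak = √(588·3) = √1764 = 42
t_a = 42/3 = 14; t_c = 0
T = 2·14 = 28

t_a=14 t_c=0 v_peak=42 T=28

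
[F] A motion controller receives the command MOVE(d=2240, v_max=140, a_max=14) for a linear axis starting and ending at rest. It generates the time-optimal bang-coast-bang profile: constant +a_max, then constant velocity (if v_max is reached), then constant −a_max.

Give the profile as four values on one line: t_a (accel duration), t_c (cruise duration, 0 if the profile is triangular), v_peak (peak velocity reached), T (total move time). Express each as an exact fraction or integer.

t_a=10 t_c=6 v_peak=140 T=26

v_max²/a_max = 140²/14 = 1400
2240 ≥ 1400 so v_max reached
t_a = 140/14 = 10; v_peak = 140
d_cruise = 2240 − 1400 = 840; t_c = 840/140 = 6
T = 2·10 + 6 = 26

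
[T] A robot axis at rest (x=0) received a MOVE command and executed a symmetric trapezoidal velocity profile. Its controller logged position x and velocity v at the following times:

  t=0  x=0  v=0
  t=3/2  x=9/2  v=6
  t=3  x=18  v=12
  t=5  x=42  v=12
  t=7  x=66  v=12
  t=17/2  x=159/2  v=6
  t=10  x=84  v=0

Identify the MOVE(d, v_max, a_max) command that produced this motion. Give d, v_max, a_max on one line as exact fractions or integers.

final state: t=10, x=84, v=0 → d = 84
a_max = (6−0)/(3/2−0) = 4
max v = 12 over t∈[3,7] → v_max = 12
check: 12·(3+4) = 84 ✓

d=84 v_max=12 a_max=4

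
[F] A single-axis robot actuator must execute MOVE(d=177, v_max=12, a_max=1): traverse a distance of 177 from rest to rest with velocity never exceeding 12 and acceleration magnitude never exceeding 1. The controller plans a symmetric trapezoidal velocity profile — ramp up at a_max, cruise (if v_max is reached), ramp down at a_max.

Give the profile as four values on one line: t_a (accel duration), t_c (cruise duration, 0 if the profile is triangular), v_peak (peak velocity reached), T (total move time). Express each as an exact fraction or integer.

t_a=12 t_c=11/4 v_peak=12 T=107/4

(v_max)²/a_max = 12²/1 = 144
177 ≥ 144 → trapezoidal
t_a = 12/1 = 12; v_peak = 12
d_cruise = 177 − 144 = 33; t_c = 33/12 = 11/4
T = 2·12 + 11/4 = 107/4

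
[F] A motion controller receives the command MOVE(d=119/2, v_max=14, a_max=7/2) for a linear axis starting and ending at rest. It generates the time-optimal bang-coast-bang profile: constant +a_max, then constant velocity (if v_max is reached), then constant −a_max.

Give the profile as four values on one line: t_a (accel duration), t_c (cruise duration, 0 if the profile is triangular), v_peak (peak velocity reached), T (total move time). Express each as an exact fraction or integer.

t_a=4 t_c=1/4 v_peak=14 T=33/4

(v_max)²/a_max = 14²/(7/2) = 56
119/2 ≥ 56 so v_max reached
t_a = 14/(7/2) = 4; v_peak = 14
d_cruise = 119/2 − 56 = 7/2; t_c = (7/2)/14 = 1/4
T = 2·4 + 1/4 = 33/4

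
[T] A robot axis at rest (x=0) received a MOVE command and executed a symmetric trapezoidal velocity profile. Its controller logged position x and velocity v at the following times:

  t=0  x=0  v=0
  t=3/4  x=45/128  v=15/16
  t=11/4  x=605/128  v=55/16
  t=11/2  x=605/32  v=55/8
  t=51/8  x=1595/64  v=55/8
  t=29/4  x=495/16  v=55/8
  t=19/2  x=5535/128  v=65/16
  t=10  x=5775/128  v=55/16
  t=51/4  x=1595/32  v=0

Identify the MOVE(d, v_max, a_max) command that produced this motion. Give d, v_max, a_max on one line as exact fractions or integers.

d=1595/32 v_max=55/8 a_max=5/4

final state: t=51/4, x=1595/32, v=0 → d = 1595/32
a_max = (15/16−0)/(3/4−0) = 5/4
max v = 55/8 over t∈[11/2,29/4] → v_max = 55/8
check: 55/8·(11/2+7/4) = 1595/32 ✓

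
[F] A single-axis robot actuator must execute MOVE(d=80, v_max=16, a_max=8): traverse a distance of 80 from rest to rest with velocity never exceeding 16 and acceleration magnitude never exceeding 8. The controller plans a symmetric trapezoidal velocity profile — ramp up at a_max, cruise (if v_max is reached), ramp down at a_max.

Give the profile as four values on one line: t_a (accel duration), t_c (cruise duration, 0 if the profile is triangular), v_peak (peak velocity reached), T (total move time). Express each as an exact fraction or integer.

t_a=2 t_c=3 v_peak=16 T=7

vₘ²/aₘ = 16²/8 = 32
80 ≥ 32 → trapezoidal
t_a = 16/8 = 2; v_peak = 16
d_cruise = 80 − 32 = 48; t_c = 48/16 = 3
T = 2·2 + 3 = 7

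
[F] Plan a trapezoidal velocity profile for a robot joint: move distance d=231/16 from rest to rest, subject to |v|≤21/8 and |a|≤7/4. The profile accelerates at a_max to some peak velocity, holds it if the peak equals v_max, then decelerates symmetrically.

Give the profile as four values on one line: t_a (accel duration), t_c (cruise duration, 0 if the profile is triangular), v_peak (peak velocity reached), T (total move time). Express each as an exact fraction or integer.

vₘ²/aₘ = (21/8)²/(7/4) = 63/16
231/16 ≥ 63/16 → trapezoidal
t_a = (21/8)/(7/4) = 3/2; v_peak = 21/8
d_cruise = 231/16 − 63/16 = 21/2; t_c = (21/2)/(21/8) = 4
T = 2·3/2 + 4 = 7

t_a=3/2 t_c=4 v_peak=21/8 T=7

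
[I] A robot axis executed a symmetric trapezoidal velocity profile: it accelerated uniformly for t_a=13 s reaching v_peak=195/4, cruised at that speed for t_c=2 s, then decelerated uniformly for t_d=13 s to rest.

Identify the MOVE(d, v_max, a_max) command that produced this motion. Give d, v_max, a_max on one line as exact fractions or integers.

d=2925/4 v_max=195/4 a_max=15/4

a_max = (195/4)/13 = 15/4
d_a = ½·195/4·13 = 2535/8; d_c = 195/4·2 = 195/2
d = 2·2535/8 + 195/2 = 2925/4
t_c = 2 > 0 so v_max = 195/4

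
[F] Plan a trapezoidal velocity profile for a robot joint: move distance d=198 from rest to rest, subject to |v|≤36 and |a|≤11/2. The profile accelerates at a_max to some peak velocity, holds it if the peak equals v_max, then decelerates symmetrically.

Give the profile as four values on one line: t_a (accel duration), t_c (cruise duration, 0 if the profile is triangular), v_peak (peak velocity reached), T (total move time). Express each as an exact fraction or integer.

(v_max)²/a_max = 36²/(11/2) = 2592/11
198 < 2592/11 so t_c = 0
v_peak = √(198·11/2) = √1089 = 33
t_a = 33/(11/2) = 6; t_c = 0
T = 2·6 = 12

t_a=6 t_c=0 v_peak=33 T=12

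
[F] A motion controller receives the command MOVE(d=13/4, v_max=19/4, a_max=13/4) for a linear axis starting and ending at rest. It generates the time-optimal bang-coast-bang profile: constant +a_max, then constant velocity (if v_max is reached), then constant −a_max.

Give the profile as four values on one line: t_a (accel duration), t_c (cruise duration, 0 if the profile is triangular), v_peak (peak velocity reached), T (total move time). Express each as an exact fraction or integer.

v_max²/a_max = (19/4)²/(13/4) = 361/52
13/4 < 361/52 ⇒ no cruise
v_peak = √(13/4·13/4) = √(169/16) = 13/4
t_a = (13/4)/(13/4) = 1; t_c = 0
T = 2·1 = 2

t_a=1 t_c=0 v_peak=13/4 T=2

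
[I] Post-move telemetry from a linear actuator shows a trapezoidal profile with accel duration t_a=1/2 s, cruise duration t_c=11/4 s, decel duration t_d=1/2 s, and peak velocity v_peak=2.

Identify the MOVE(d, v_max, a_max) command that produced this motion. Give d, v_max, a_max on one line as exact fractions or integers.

d=13/2 v_max=2 a_max=4

a_max = 2/(1/2) = 4
d_a = ½·2·1/2 = 1/2; d_c = 2·11/4 = 11/2
d = 2·1/2 + 11/2 = 13/2
t_c = 11/4 > 0 ⇒ limit active, v_max = 2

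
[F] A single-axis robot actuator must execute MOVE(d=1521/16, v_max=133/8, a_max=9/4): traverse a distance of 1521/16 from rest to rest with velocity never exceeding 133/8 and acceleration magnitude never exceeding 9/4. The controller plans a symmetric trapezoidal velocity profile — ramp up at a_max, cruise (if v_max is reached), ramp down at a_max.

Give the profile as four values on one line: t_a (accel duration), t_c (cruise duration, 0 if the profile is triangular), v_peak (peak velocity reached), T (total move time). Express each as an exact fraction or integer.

t_a=13/2 t_c=0 v_peak=117/8 T=13

v_max²/a_max = (133/8)²/(9/4) = 17689/144
1521/16 < 17689/144 → triangular
v_peak = √(1521/16·9/4) = √(13689/64) = 117/8
t_a = (117/8)/(9/4) = 13/2; t_c = 0
T = 2·13/2 = 13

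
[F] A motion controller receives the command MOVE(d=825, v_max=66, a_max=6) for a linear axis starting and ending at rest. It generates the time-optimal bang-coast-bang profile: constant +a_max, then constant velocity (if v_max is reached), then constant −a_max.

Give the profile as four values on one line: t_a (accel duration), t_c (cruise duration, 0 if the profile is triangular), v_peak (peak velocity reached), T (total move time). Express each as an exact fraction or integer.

t_a=11 t_c=3/2 v_peak=66 T=47/2

v_max²/a_max = 66²/6 = 726
825 ≥ 726 so v_max reached
t_a = 66/6 = 11; v_peak = 66
d_cruise = 825 − 726 = 99; t_c = 99/66 = 3/2
T = 2·11 + 3/2 = 47/2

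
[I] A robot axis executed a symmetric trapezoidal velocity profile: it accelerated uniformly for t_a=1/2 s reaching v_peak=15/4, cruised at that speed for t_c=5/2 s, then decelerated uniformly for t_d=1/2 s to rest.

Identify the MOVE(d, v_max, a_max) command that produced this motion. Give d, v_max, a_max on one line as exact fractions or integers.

d=45/4 v_max=15/4 a_max=15/2

a_max = (15/4)/(1/2) = 15/2
d_a = ½·15/4·1/2 = 15/16; d_c = 15/4·5/2 = 75/8
d = 2·15/16 + 75/8 = 45/4
t_c = 5/2 > 0 → v_max = v_peak = 15/4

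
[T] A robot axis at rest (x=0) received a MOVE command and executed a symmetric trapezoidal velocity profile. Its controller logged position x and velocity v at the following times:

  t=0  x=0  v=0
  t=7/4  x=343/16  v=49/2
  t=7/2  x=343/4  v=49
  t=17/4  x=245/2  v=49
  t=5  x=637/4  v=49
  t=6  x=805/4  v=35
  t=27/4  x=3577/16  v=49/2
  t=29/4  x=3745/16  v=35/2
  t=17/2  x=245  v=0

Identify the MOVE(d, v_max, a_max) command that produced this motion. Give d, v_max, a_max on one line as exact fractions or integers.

d=245 v_max=49 a_max=14

final state: t=17/2, x=245, v=0 → d = 245
a_max = (49/2−0)/(7/4−0) = 14
max v = 49 over t∈[7/2,5] → v_max = 49
check: 49·(7/2+3/2) = 245 ✓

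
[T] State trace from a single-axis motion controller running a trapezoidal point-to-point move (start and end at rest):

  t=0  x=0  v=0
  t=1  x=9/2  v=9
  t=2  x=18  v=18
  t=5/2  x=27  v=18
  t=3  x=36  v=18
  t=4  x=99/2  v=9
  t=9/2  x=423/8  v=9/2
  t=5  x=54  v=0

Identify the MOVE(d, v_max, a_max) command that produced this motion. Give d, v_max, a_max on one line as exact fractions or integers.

final state: t=5, x=54, v=0 → d = 54
a_max = (9−0)/(1−0) = 9
max v = 18 over t∈[2,3] → v_max = 18
check: 18·(2+1) = 54 ✓

d=54 v_max=18 a_max=9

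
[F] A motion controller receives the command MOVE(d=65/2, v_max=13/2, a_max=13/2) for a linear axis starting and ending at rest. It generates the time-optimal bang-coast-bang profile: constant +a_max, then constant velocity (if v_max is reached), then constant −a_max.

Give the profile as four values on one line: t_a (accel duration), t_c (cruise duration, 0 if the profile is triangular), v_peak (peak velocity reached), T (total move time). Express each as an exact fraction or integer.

(v_max)²/a_max = (13/2)²/(13/2) = 13/2
65/2 ≥ 13/2 → trapezoidal
t_a = (13/2)/(13/2) = 1; v_peak = 13/2
d_cruise = 65/2 − 13/2 = 26; t_c = 26/(13/2) = 4
T = 2·1 + 4 = 6

t_a=1 t_c=4 v_peak=13/2 T=6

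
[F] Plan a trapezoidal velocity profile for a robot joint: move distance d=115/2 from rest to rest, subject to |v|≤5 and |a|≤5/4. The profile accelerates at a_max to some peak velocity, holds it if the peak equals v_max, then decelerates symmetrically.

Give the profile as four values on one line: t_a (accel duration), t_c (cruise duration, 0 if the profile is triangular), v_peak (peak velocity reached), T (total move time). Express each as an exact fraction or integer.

t_a=4 t_c=15/2 v_peak=5 T=31/2

v_max²/a_max = 5²/(5/4) = 20
115/2 ≥ 20 so v_max reached
t_a = 5/(5/4) = 4; v_peak = 5
d_cruise = 115/2 − 20 = 75/2; t_c = (75/2)/5 = 15/2
T = 2·4 + 15/2 = 31/2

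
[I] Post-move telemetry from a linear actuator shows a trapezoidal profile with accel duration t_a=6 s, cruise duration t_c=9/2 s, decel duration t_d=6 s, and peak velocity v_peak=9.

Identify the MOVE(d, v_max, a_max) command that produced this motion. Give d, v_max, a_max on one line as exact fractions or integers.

a_max = 9/6 = 3/2
d_a = ½·9·6 = 27; d_c = 9·9/2 = 81/2
d = 2·27 + 81/2 = 189/2
t_c = 9/2 > 0 ⇒ limit active, v_max = 9

d=189/2 v_max=9 a_max=3/2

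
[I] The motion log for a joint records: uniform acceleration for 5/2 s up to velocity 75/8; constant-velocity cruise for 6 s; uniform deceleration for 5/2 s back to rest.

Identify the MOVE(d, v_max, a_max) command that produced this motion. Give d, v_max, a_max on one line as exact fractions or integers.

d=1275/16 v_max=75/8 a_max=15/4

a_max = (75/8)/(5/2) = 15/4
d_a = ½·75/8·5/2 = 375/32; d_c = 75/8·6 = 225/4
d = 2·375/32 + 225/4 = 1275/16
t_c = 6 > 0 so v_max = 75/8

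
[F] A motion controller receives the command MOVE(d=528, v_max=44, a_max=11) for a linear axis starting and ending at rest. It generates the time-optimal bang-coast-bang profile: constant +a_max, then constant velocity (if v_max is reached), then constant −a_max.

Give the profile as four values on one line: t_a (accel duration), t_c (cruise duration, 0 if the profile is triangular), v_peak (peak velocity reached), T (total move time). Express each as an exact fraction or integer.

(v_max)²/a_max = 44²/11 = 176
528 ≥ 176 ⇒ cruise phase
t_a = 44/11 = 4; v_peak = 44
d_cruise = 528 − 176 = 352; t_c = 352/44 = 8
T = 2·4 + 8 = 16

t_a=4 t_c=8 v_peak=44 T=16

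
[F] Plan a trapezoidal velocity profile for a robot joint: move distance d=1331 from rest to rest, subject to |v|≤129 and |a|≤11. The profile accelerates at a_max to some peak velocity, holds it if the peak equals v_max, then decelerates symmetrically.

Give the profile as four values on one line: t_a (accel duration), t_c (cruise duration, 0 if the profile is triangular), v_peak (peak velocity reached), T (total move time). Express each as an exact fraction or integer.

t_a=11 t_c=0 v_peak=121 T=22

vₘ²/aₘ = 129²/11 = 16641/11
1331 < 16641/11 ⇒ no cruise
v_peak = √(1331·11) = √14641 = 121
t_a = 121/11 = 11; t_c = 0
T = 2·11 = 22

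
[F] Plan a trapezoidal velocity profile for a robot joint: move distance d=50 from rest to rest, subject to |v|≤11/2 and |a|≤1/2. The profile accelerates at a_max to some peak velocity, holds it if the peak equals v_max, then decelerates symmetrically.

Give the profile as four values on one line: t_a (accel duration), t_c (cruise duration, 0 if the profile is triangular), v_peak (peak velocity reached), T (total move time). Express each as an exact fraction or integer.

t_a=10 t_c=0 v_peak=5 T=20

v_max²/a_max = (11/2)²/(1/2) = 121/2
50 < 121/2 ⇒ no cruise
v_peak = √(50·1/2) = √25 = 5
t_a = 5/(1/2) = 10; t_c = 0
T = 2·10 = 20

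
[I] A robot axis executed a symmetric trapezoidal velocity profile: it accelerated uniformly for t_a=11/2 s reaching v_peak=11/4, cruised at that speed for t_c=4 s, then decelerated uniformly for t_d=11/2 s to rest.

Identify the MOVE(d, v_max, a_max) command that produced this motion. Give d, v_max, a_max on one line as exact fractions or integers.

d=209/8 v_max=11/4 a_max=1/2

a_max = (11/4)/(11/2) = 1/2
d_a = ½·11/4·11/2 = 121/16; d_c = 11/4·4 = 11
d = 2·121/16 + 11 = 209/8
t_c = 4 > 0 so v_max = 11/4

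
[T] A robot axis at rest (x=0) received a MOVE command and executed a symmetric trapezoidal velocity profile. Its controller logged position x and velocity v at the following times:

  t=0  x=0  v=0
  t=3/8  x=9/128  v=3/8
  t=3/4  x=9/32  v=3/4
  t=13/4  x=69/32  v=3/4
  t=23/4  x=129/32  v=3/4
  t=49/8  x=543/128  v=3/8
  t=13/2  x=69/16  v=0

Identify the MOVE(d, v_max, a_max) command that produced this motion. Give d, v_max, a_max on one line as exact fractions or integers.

d=69/16 v_max=3/4 a_max=1

final state: t=13/2, x=69/16, v=0 → d = 69/16
a_max = (3/8−0)/(3/8−0) = 1
max v = 3/4 over t∈[3/4,23/4] → v_max = 3/4
check: 3/4·(3/4+5) = 69/16 ✓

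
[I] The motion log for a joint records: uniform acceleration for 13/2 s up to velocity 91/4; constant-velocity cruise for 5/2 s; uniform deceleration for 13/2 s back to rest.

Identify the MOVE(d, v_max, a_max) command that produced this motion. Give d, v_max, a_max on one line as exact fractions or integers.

a_max = (91/4)/(13/2) = 7/2
d_a = ½·91/4·13/2 = 1183/16; d_c = 91/4·5/2 = 455/8
d = 2·1183/16 + 455/8 = 819/4
t_c = 5/2 > 0 → v_max = v_peak = 91/4

d=819/4 v_max=91/4 a_max=7/2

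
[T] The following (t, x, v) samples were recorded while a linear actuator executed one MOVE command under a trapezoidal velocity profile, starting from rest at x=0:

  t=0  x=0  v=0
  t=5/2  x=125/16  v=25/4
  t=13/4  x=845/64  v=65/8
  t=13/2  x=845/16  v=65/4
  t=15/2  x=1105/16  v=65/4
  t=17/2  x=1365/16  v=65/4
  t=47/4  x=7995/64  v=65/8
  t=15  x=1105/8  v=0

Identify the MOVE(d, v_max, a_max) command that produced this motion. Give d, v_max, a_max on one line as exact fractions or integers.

final state: t=15, x=1105/8, v=0 → d = 1105/8
a_max = (25/4−0)/(5/2−0) = 5/2
max v = 65/4 over t∈[13/2,17/2] → v_max = 65/4
check: 65/4·(13/2+2) = 1105/8 ✓

d=1105/8 v_max=65/4 a_max=5/2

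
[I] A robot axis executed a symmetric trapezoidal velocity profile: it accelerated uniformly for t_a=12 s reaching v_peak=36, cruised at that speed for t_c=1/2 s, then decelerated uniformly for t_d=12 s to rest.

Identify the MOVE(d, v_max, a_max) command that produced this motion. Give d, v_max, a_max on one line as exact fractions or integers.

a_max = 36/12 = 3
d_a = ½·36·12 = 216; d_c = 36·1/2 = 18
d = 2·216 + 18 = 450
t_c = 1/2 > 0 so v_max = 36

d=450 v_max=36 a_max=3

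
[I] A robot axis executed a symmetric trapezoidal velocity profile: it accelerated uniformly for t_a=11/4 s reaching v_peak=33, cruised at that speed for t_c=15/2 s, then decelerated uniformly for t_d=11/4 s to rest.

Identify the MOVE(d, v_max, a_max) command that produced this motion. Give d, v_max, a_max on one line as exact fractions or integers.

d=1353/4 v_max=33 a_max=12

a_max = 33/(11/4) = 12
d_a = ½·33·11/4 = 363/8; d_c = 33·15/2 = 495/2
d = 2·363/8 + 495/2 = 1353/4
t_c = 15/2 > 0 → v_max = v_peak = 33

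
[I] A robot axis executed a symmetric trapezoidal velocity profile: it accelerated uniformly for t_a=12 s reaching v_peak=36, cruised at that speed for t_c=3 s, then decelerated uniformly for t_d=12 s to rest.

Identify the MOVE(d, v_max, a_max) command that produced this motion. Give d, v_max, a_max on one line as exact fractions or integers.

a_max = 36/12 = 3
d_a = ½·36·12 = 216; d_c = 36·3 = 108
d = 2·216 + 108 = 540
t_c = 3 > 0 so v_max = 36

d=540 v_max=36 a_max=3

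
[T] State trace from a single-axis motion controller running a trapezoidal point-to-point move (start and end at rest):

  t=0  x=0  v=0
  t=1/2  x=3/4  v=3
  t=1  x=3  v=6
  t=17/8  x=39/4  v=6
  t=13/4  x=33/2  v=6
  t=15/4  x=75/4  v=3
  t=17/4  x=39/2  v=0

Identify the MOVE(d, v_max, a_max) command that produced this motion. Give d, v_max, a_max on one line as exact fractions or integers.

final state: t=17/4, x=39/2, v=0 → d = 39/2
a_max = (3−0)/(1/2−0) = 6
max v = 6 over t∈[1,13/4] → v_max = 6
check: 6·(1+9/4) = 39/2 ✓

d=39/2 v_max=6 a_max=6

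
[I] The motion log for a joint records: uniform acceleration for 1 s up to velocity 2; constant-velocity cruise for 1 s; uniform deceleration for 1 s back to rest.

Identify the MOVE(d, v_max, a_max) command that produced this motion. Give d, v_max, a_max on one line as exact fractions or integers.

a_max = 2/1 = 2
d_a = ½·2·1 = 1; d_c = 2·1 = 2
d = 2·1 + 2 = 4
t_c = 1 > 0 ⇒ limit active, v_max = 2

d=4 v_max=2 a_max=2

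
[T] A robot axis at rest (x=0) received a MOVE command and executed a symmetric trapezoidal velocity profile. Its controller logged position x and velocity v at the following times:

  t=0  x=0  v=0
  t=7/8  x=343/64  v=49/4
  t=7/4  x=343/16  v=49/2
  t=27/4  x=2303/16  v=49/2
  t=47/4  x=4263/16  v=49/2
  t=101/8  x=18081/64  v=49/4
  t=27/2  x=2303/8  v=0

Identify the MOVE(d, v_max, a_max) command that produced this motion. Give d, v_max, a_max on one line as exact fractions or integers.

d=2303/8 v_max=49/2 a_max=14

final state: t=27/2, x=2303/8, v=0 → d = 2303/8
a_max = (49/4−0)/(7/8−0) = 14
max v = 49/2 over t∈[7/4,47/4] → v_max = 49/2
check: 49/2·(7/4+10) = 2303/8 ✓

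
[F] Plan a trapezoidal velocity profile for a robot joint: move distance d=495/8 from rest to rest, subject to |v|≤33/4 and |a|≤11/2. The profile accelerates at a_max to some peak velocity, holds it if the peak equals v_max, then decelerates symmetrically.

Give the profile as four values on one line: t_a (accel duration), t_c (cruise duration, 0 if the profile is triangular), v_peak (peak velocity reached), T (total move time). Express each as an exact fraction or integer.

v_max²/a_max = (33/4)²/(11/2) = 99/8
495/8 ≥ 99/8 so v_max reached
t_a = (33/4)/(11/2) = 3/2; v_peak = 33/4
d_cruise = 495/8 − 99/8 = 99/2; t_c = (99/2)/(33/4) = 6
T = 2·3/2 + 6 = 9

t_a=3/2 t_c=6 v_peak=33/4 T=9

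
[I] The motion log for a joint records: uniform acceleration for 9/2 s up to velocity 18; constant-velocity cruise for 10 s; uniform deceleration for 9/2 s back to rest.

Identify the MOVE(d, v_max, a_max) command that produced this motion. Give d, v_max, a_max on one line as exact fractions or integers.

d=261 v_max=18 a_max=4

a_max = 18/(9/2) = 4
d_a = ½·18·9/2 = 81/2; d_c = 18·10 = 180
d = 2·81/2 + 180 = 261
t_c = 10 > 0 → v_max = v_peak = 18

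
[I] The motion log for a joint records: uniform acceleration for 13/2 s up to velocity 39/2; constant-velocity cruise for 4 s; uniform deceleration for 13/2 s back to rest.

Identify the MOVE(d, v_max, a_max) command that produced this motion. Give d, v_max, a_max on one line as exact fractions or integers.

d=819/4 v_max=39/2 a_max=3

a_max = (39/2)/(13/2) = 3
d_a = ½·39/2·13/2 = 507/8; d_c = 39/2·4 = 78
d = 2·507/8 + 78 = 819/4
t_c = 4 > 0 ⇒ limit active, v_max = 39/2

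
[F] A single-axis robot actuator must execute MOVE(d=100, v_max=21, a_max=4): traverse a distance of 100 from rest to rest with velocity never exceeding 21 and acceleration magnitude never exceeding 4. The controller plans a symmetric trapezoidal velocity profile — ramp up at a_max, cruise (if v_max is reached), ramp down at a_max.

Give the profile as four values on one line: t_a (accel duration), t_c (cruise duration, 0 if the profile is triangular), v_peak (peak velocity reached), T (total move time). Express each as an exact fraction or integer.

t_a=5 t_c=0 v_peak=20 T=10

(v_max)²/a_max = 21²/4 = 441/4
100 < 441/4 → triangular
v_peak = √(100·4) = √400 = 20
t_a = 20/4 = 5; t_c = 0
T = 2·5 = 10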